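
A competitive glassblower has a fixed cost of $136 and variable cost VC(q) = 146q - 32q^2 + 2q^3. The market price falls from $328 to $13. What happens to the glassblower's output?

MC = 146 - 64q + 6q^2; the shutdown threshold is min AVC = $18 (at q = 8).
At P = $328 ≥ min AVC, set P = MC on the rising branch: q = 13.
At P = $13 < min AVC = $18, price no longer covers variable cost at any output, so the firm shuts down: q = 0.

Output falls from 13 to 0 (the firm shuts down)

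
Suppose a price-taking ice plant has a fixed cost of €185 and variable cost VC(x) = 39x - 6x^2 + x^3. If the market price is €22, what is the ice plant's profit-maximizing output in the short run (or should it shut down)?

Shut down

From TC, MC = TC'(x) = 39 - 12x + 3x^2 and AVC = VC/x = 39 - 6x + x^2.
AVC hits its minimum where MC = AVC, at x = 3, giving min AVC = 39 - 6·3 + 3^2 = €30.
P = €22 lies below min AVC = €30; no output level covers variable cost.
Best response: produce nothing and absorb the €185 fixed cost.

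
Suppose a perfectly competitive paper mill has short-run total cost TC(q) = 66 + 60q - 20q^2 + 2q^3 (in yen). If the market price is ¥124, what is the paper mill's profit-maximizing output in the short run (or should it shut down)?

Produce at q = 8

Strip out fixed cost: VC = 60q - 20q^2 + 2q^3. Then AVC = 60 - 20q + 2q^2 and MC = 60 - 40q + 6q^2.
AVC hits its minimum where MC = AVC, at q = 5, giving min AVC = 60 - 20·5 + 2·5^2 = ¥10.
Since P = ¥124 ≥ min AVC = ¥10, price covers variable cost and the firm should produce.
Solving P = MC: -64 - 40q + 6q^2 = 0 ⇒ q = -4/3 or 8. On the upward-sloping branch, q* = 8.
Check: AVC at q = 8 is ¥28 ≤ P, so revenue covers variable cost.
Profit = P·q − TC = 124·8 − 290 = ¥702.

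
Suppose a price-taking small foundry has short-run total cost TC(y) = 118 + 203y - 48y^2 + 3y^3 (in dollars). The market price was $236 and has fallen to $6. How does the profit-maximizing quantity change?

Output falls from 11 to 0 (the firm shuts down)

AVC = 203 - 48y + 3y^2, minimized at y = 8 where min AVC = $11. MC = 203 - 96y + 9y^2.
At P = $236 ≥ min AVC, set P = MC on the rising branch: y = 11.
At P = $6 < min AVC = $11, price no longer covers variable cost at any output, so the firm shuts down: y = 0.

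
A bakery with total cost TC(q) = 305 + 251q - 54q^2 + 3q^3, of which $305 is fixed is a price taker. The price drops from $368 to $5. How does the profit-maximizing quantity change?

AVC = 251 - 54q + 3q^2, minimized at q = 9 where min AVC = $8. MC = 251 - 108q + 9q^2.
With P = $368 above the shutdown price, P = MC gives q = 13.
At P = $5 < min AVC = $8, price no longer covers variable cost at any output, so the firm shuts down: q = 0.

Output falls from 13 to 0 (the firm shuts down)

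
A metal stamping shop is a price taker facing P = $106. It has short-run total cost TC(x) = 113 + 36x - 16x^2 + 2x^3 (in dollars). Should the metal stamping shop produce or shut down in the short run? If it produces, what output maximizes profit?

Produce at x = 7

From TC, MC = TC'(x) = 36 - 32x + 6x^2 and AVC = VC/x = 36 - 16x + 2x^2.
The AVC parabola has its vertex at x = 16/4 = 4, where AVC = 36 - 16·4 + 2·4^2 = $4.
P = $106 exceeds min AVC = $4, so the firm stays open.
Set P = MC: 106 = 36 - 32x + 6x^2 → -70 - 32x + 6x^2 = 0. The roots are x = -5/3 and x = 7; the profit-maximizing output is on the rising part of MC, so x* = 7.
Check: AVC at x = 7 is $22 ≤ P, so revenue covers variable cost.
Profit = P·x − TC = 106·7 − 267 = $475.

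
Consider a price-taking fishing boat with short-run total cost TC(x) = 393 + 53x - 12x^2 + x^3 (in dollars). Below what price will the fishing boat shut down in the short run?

Short-run supply begins at min AVC. From VC = 53x - 12x^2 + x^3, AVC = 53 - 12x + x^2.
dAVC/dx = -12 + 2x = 0 gives x = 6. min AVC = 53 - 12·6 + 6^2 = 17.
The firm shuts down for any P below $17.

$17 per unit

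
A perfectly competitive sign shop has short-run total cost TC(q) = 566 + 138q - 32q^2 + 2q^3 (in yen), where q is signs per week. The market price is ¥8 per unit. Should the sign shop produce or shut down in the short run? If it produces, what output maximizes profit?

Variable cost is VC = 138q - 32q^2 + 2q^3, so AVC = VC/q = 138 - 32q + 2q^2 and MC = dTC/dq = 138 - 64q + 6q^2.
AVC hits its minimum where MC = AVC, at q = 8, giving min AVC = 138 - 32·8 + 2·8^2 = ¥10.
With P < min AVC (¥8 < ¥10), every unit sold adds to the loss.
Shutting down limits the loss to fixed cost, ¥566.

Shut down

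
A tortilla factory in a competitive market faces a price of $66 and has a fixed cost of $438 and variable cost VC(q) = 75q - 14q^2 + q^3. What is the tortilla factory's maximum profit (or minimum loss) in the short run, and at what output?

Profit = -$114 at q = 9

AVC = 75 - 14q + q^2; min AVC = $26 at q = 7. Since P = $66 ≥ min AVC, the firm produces.
MC = 75 - 28q + 3q^2. Setting P = MC and taking the root on the rising branch gives q* = 9.
TR = 66·9 = 594. TC = 438 + 270 = 708. Profit = 594 − 708 = -$114.
That loss of $114 beats the $438 the firm would lose by shutting down; producing recovers $324 of fixed cost.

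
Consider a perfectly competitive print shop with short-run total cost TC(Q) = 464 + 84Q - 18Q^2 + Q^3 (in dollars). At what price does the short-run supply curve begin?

$3 per unit

The firm shuts down when price falls below the minimum of average variable cost. AVC = VC/Q = 84 - 18Q + Q^2.
dAVC/dQ = -18 + 2Q = 0 gives Q = 9. min AVC = 84 - 18·9 + 9^2 = 3.
The firm shuts down for any P below $3.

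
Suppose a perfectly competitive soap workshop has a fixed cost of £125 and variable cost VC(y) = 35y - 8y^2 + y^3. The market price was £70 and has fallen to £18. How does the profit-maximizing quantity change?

Output falls from 7 to 0 (the firm shuts down)

MC = 35 - 16y + 3y^2; the shutdown threshold is min AVC = £19 (at y = 4).
At P = £70 ≥ min AVC, set P = MC on the rising branch: y = 7.
At P = £18 < min AVC = £19, price no longer covers variable cost at any output, so the firm shuts down: y = 0.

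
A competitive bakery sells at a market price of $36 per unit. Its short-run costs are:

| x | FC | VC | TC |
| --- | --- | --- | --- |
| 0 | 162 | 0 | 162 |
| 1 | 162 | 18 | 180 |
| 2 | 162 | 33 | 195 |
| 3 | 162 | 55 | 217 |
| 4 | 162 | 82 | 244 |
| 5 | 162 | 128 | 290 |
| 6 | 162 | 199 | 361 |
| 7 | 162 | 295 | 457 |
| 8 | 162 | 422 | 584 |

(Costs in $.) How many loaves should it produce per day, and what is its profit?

Tabulate TR − TC: x=0: -162; x=1: -144; x=2: -123; x=3: -109; x=4: -100; x=5: -110; x=6: -145; x=7: -205; x=8: -296.
Profit is maximized at x = 4. AVC there is 82/4 = $20.50 ≤ P, so producing beats shutting down (which would give -$162).

x = 4; profit = -$100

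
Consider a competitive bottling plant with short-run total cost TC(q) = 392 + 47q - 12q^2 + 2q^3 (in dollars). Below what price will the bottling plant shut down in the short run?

The firm shuts down when price falls below the minimum of average variable cost. AVC = VC/q = 47 - 12q + 2q^2.
dAVC/dq = -12 + 4q = 0 gives q = 3. min AVC = 47 - 12·3 + 2·3^2 = 29.
So the shutdown price is $29.

$29 per unit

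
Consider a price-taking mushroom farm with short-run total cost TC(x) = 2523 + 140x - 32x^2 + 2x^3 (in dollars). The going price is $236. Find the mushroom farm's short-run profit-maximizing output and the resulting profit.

AVC = 140 - 32x + 2x^2 has its minimum $12 at x = 8; price $236 clears that bar, so the firm operates.
MC = 140 - 64x + 6x^2. Setting P = MC and taking the root on the rising branch gives x* = 12.
TR = 236·12 = 2832. TC = 2523 + 528 = 3051. Profit = 2832 − 3051 = -$219.
By producing, the firm covers all variable cost plus $2304 of fixed cost; shutting down would lose the full $2523.

Profit = -$219 at x = 12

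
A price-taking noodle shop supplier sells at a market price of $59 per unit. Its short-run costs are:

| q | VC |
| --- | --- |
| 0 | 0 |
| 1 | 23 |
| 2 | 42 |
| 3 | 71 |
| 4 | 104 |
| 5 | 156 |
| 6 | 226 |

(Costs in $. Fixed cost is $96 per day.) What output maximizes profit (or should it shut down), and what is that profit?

q = 5; profit = $43

Compute π = P·q − TC at each output: q=0: -96; q=1: -60; q=2: -20; q=3: 10; q=4: 36; q=5: 43; q=6: 32.
Profit is maximized at q = 5. AVC there is 156/5 = $31.20 ≤ P, so producing beats shutting down (which would give -$96).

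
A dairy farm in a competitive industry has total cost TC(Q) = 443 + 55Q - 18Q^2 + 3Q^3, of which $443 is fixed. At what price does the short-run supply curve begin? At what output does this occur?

$28 per unit, at Q = 3

The shutdown price is the minimum of AVC. VC = 55Q - 18Q^2 + 3Q^3, so AVC = 55 - 18Q + 3Q^2.
At the minimum of AVC, MC = AVC. MC = 55 - 36Q + 9Q^2; setting MC = AVC gives 6Q^2 - 18Q = 0, so Q = 3. min AVC = 28.
The firm shuts down for any P below $28.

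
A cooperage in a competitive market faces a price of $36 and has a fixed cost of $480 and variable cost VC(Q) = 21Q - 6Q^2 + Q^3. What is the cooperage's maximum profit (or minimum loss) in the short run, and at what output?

Profit = -$380 at Q = 5

AVC = 21 - 6Q + Q^2; min AVC = $12 at Q = 3. Since P = $36 ≥ min AVC, the firm produces.
MC = 21 - 12Q + 3Q^2. Setting P = MC and taking the root on the rising branch gives Q* = 5.
TR = 36·5 = 180. TC = 480 + 80 = 560. Profit = 180 − 560 = -$380.
Shutting down would mean losing the fixed cost of $480, so operating at a loss of $380 is better by $100.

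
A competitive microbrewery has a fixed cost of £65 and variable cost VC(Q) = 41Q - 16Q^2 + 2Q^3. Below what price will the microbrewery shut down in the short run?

The shutdown price is the minimum of AVC. VC = 41Q - 16Q^2 + 2Q^3, so AVC = 41 - 16Q + 2Q^2.
dAVC/dQ = -16 + 4Q = 0 gives Q = 4. min AVC = 41 - 16·4 + 2·4^2 = 9.
The firm shuts down for any P below £9.

£9 per unit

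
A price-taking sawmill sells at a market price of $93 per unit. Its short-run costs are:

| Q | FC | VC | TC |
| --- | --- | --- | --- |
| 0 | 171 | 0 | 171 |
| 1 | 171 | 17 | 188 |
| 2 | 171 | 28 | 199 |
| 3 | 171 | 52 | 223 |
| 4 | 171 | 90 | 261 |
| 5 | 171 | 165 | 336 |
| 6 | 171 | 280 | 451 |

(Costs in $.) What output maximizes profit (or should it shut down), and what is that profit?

Profit at each row (π = 93Q − TC): Q=0: -171; Q=1: -95; Q=2: -13; Q=3: 56; Q=4: 111; Q=5: 129; Q=6: 107.
Profit is maximized at Q = 5. AVC there is 165/5 = $33 ≤ P, so producing beats shutting down (which would give -$171).

Q = 5; profit = $129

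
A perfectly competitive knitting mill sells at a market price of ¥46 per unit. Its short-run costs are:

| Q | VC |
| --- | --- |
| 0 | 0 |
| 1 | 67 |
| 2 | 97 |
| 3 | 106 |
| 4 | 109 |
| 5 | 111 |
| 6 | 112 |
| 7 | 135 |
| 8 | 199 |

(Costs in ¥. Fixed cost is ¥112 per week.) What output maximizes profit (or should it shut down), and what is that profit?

Q = 7; profit = ¥75

Profit at each row (π = 46Q − TC): Q=0: -112; Q=1: -133; Q=2: -117; Q=3: -80; Q=4: -37; Q=5: 7; Q=6: 52; Q=7: 75; Q=8: 57.
Profit is maximized at Q = 7. AVC there is 135/7 = ¥19.29 ≤ P, so producing beats shutting down (which would give -¥112).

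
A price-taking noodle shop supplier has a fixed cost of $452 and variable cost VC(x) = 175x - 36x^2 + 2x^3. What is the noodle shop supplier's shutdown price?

The firm shuts down when price falls below the minimum of average variable cost. AVC = VC/x = 175 - 36x + 2x^2.
At the minimum of AVC, MC = AVC. MC = 175 - 72x + 6x^2; setting MC = AVC gives 4x^2 - 36x = 0, so x = 9. min AVC = 13.
The firm shuts down for any P below $13.

$13 per unit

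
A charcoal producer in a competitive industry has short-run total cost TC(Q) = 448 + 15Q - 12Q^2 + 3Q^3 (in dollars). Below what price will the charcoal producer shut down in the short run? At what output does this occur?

Short-run supply begins at min AVC. From VC = 15Q - 12Q^2 + 3Q^3, AVC = 15 - 12Q + 3Q^2.
At the minimum of AVC, MC = AVC. MC = 15 - 24Q + 9Q^2; setting MC = AVC gives 6Q^2 - 12Q = 0, so Q = 2. min AVC = 3.
So the shutdown price is $3.

$3 per unit, at Q = 2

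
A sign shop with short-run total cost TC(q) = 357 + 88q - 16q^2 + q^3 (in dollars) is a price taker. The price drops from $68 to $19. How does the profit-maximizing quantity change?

Output falls from 10 to 0 (the firm shuts down)

MC = 88 - 32q + 3q^2; the shutdown threshold is min AVC = $24 (at q = 8).
With P = $68 above the shutdown price, P = MC gives q = 10.
At P = $19 < min AVC = $24, price no longer covers variable cost at any output, so the firm shuts down: q = 0.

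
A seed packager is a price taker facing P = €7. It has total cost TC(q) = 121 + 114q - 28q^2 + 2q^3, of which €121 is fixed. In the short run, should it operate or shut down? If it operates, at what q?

Shut down

Strip out fixed cost: VC = 114q - 28q^2 + 2q^3. Then AVC = 114 - 28q + 2q^2 and MC = 114 - 56q + 6q^2.
AVC hits its minimum where MC = AVC, at q = 7, giving min AVC = 114 - 28·7 + 2·7^2 = €16.
With P < min AVC (€7 < €16), every unit sold adds to the loss.
Shutting down limits the loss to fixed cost, €121.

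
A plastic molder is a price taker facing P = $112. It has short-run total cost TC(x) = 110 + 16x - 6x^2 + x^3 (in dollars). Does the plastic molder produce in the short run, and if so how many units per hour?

Variable cost is VC = 16x - 6x^2 + x^3, so AVC = VC/x = 16 - 6x + x^2 and MC = dTC/dx = 16 - 12x + 3x^2.
AVC hits its minimum where MC = AVC, at x = 3, giving min AVC = 16 - 6·3 + 3^2 = $7.
Since P = $112 ≥ min AVC = $7, price covers variable cost and the firm should produce.
Set P = MC: 112 = 16 - 12x + 3x^2 → -96 - 12x + 3x^2 = 0. The roots are x = -4 and x = 8; the profit-maximizing output is on the rising part of MC, so x* = 8.
Check: AVC at x = 8 is $32 ≤ P, so revenue covers variable cost.
Profit = P·x − TC = 112·8 − 366 = $530.

Produce at x = 8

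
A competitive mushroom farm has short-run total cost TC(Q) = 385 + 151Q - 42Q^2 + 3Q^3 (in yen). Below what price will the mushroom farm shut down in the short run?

¥4 per unit

The shutdown price is the minimum of AVC. VC = 151Q - 42Q^2 + 3Q^3, so AVC = 151 - 42Q + 3Q^2.
At the minimum of AVC, MC = AVC. MC = 151 - 84Q + 9Q^2; setting MC = AVC gives 6Q^2 - 42Q = 0, so Q = 7. min AVC = 4.
So the shutdown price is ¥4.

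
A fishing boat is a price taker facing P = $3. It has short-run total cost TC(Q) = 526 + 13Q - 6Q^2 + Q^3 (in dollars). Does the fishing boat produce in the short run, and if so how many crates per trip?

From TC, MC = TC'(Q) = 13 - 12Q + 3Q^2 and AVC = VC/Q = 13 - 6Q + Q^2.
AVC is minimized where dAVC/dQ = -6 + 2Q = 0, at Q = 3; min AVC = 13 - 6·3 + 3^2 = $4.
P = $3 lies below min AVC = $4; no output level covers variable cost.
The firm minimizes its loss by shutting down and losing only its fixed cost of $526.

Shut down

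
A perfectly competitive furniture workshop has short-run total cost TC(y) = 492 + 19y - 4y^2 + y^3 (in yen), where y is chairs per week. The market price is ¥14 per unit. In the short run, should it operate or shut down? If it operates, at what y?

Variable cost is VC = 19y - 4y^2 + y^3, so AVC = VC/y = 19 - 4y + y^2 and MC = dTC/dy = 19 - 8y + 3y^2.
The AVC parabola has its vertex at y = 4/2 = 2, where AVC = 19 - 4·2 + 2^2 = ¥15.
With P < min AVC (¥14 < ¥15), every unit sold adds to the loss.
Best response: produce nothing and absorb the ¥492 fixed cost.

Shut down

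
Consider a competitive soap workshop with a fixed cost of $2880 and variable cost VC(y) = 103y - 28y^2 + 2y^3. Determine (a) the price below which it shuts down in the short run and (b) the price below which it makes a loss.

Shutdown price = min AVC. AVC = 103 - 28y + 2y^2, with vertex at y = 7 and minimum $5.
ATC = 2880/y + 103 - 28y + 2y^2. Setting dATC/dy = −2880/y^2 − 28 + 4y = 0 gives y = 12 (since 4·12^3 − 28·12^2 = 2880).
min ATC = 2880/12 + 103 − 28·12 + 2·12^2 = $295. That is the break-even price.
For $5 ≤ P < $295 the firm produces at a loss; below $5 it shuts down.

Shutdown price = $5; break-even price = $295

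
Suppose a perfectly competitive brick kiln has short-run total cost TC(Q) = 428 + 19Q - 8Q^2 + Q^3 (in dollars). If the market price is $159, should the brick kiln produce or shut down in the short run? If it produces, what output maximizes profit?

Produce at Q = 10

Strip out fixed cost: VC = 19Q - 8Q^2 + Q^3. Then AVC = 19 - 8Q + Q^2 and MC = 19 - 16Q + 3Q^2.
AVC is minimized where dAVC/dQ = -8 + 2Q = 0, at Q = 4; min AVC = 19 - 8·4 + 4^2 = $3.
Since P = $159 ≥ min AVC = $3, price covers variable cost and the firm should produce.
Solving P = MC: -140 - 16Q + 3Q^2 = 0 ⇒ Q = -14/3 or 10. On the upward-sloping branch, Q* = 10.
Check: AVC at Q = 10 is $39 ≤ P, so revenue covers variable cost.
Profit = P·Q − TC = 159·10 − 818 = $772.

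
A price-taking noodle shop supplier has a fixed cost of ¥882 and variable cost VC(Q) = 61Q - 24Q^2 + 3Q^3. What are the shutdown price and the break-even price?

Shutdown price = ¥13; break-even price = ¥166

AVC = 61 - 24Q + 3Q^2; minimized at Q = 4, giving min AVC = ¥13. That is the shutdown price.
ATC = 882/Q + 61 - 24Q + 3Q^2. Setting dATC/dQ = −882/Q^2 − 24 + 6Q = 0 gives Q = 7 (since 6·7^3 − 24·7^2 = 882).
min ATC = 882/7 + 61 − 24·7 + 3·7^2 = ¥166. That is the break-even price.
Between these two prices the firm operates at a loss; above ¥166 it earns a profit.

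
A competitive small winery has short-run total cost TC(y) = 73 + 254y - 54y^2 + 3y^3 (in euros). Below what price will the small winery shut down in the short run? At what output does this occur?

The firm shuts down when price falls below the minimum of average variable cost. AVC = VC/y = 254 - 54y + 3y^2.
At the minimum of AVC, MC = AVC. MC = 254 - 108y + 9y^2; setting MC = AVC gives 6y^2 - 54y = 0, so y = 9. min AVC = 11.
For P < €11 the firm produces nothing.

€11 per unit, at y = 9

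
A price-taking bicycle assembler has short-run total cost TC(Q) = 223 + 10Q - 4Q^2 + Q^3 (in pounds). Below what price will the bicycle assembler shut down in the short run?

The shutdown price is the minimum of AVC. VC = 10Q - 4Q^2 + Q^3, so AVC = 10 - 4Q + Q^2.
At the minimum of AVC, MC = AVC. MC = 10 - 8Q + 3Q^2; setting MC = AVC gives 2Q^2 - 4Q = 0, so Q = 2. min AVC = 6.
So the shutdown price is £6.

£6 per unit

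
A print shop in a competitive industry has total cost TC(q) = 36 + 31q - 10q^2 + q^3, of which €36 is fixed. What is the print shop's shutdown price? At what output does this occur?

€6 per unit, at q = 5

Short-run supply begins at min AVC. From VC = 31q - 10q^2 + q^3, AVC = 31 - 10q + q^2.
dAVC/dq = -10 + 2q = 0 gives q = 5. min AVC = 31 - 10·5 + 5^2 = 6.
So the shutdown price is €6.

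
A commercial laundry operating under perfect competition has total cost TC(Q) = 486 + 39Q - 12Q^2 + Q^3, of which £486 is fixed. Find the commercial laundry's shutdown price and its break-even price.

AVC = 39 - 12Q + Q^2; minimized at Q = 6, giving min AVC = £3. That is the shutdown price.
ATC = 486/Q + 39 - 12Q + Q^2. Setting dATC/dQ = −486/Q^2 − 12 + 2Q = 0 gives Q = 9 (since 2·9^3 − 12·9^2 = 486).
min ATC = 486/9 + 39 − 12·9 + 9^2 = £66. That is the break-even price.
For £3 ≤ P < £66 the firm produces at a loss; below £3 it shuts down.

Shutdown price = £3; break-even price = £66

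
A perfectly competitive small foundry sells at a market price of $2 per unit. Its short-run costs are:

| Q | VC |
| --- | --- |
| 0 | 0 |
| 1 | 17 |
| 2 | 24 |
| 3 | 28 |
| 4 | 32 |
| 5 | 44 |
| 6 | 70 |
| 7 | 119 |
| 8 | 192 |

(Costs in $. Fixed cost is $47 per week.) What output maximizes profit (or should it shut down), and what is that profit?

Q = 0 (shut down); profit = -$47

Compute π = P·Q − TC at each output: Q=0: -47; Q=1: -62; Q=2: -67; Q=3: -69; Q=4: -71; Q=5: -81; Q=6: -105; Q=7: -152; Q=8: -223.
Profit is highest at Q = 0. Equivalently, the lowest AVC in the table is 32/4 ≈ $8 at Q = 4, and P = $2 falls below it — price never covers variable cost, so the firm shuts down and loses only its fixed cost.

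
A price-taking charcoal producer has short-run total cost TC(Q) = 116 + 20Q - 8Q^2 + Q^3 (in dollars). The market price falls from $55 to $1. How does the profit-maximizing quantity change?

MC = 20 - 16Q + 3Q^2; the shutdown threshold is min AVC = $4 (at Q = 4).
With P = $55 above the shutdown price, P = MC gives Q = 7.
At P = $1 < min AVC = $4, price no longer covers variable cost at any output, so the firm shuts down: Q = 0.

Output falls from 7 to 0 (the firm shuts down)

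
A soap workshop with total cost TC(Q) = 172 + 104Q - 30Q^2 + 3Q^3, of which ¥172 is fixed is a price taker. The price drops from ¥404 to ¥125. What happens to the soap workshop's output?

AVC = 104 - 30Q + 3Q^2, minimized at Q = 5 where min AVC = ¥29. MC = 104 - 60Q + 9Q^2.
With P = ¥404 above the shutdown price, P = MC gives Q = 10.
At P = ¥125 ≥ min AVC, set P = MC: Q = 7. The firm stays open but cuts output.

Output falls from 10 to 7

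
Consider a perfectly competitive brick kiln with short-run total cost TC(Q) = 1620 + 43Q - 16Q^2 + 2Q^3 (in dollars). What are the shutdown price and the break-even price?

AVC = 43 - 16Q + 2Q^2; minimized at Q = 4, giving min AVC = $11. That is the shutdown price.
ATC = 1620/Q + 43 - 16Q + 2Q^2. Setting dATC/dQ = −1620/Q^2 − 16 + 4Q = 0 gives Q = 9 (since 4·9^3 − 16·9^2 = 1620).
min ATC = 1620/9 + 43 − 16·9 + 2·9^2 = $241. That is the break-even price.
For $11 ≤ P < $241 the firm produces at a loss; below $11 it shuts down.

Shutdown price = $11; break-even price = $241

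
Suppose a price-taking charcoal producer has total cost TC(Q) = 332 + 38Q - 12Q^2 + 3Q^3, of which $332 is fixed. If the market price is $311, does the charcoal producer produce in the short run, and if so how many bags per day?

Variable cost is VC = 38Q - 12Q^2 + 3Q^3, so AVC = VC/Q = 38 - 12Q + 3Q^2 and MC = dTC/dQ = 38 - 24Q + 9Q^2.
The AVC parabola has its vertex at Q = 12/6 = 2, where AVC = 38 - 12·2 + 3·2^2 = $26.
Because $311 ≥ $26, revenue can cover variable cost; the firm operates.
P = MC gives -273 - 24Q + 9Q^2 = 0, with roots -13/3 and 7. Take the larger (rising MC): Q* = 7.
Check: AVC at Q = 7 is $101 ≤ P, so revenue covers variable cost.
Profit = P·Q − TC = 311·7 − 1039 = $1138.

Produce at Q = 7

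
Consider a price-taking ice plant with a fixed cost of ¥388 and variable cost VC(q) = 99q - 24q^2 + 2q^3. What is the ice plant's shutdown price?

¥27 per unit

The firm shuts down when price falls below the minimum of average variable cost. AVC = VC/q = 99 - 24q + 2q^2.
dAVC/dq = -24 + 4q = 0 gives q = 6. min AVC = 99 - 24·6 + 2·6^2 = 27.
For P < ¥27 the firm produces nothing.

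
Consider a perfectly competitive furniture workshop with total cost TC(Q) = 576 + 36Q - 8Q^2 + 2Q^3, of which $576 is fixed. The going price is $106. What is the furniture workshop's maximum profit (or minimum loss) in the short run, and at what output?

Profit = -$276 at Q = 5

AVC = 36 - 8Q + 2Q^2; min AVC = $28 at Q = 2. Since P = $106 ≥ min AVC, the firm produces.
MC = 36 - 16Q + 6Q^2. Setting P = MC and taking the root on the rising branch gives Q* = 5.
TR = 106·5 = 530. TC = 576 + 230 = 806. Profit = 530 − 806 = -$276.
By producing, the firm covers all variable cost plus $300 of fixed cost; shutting down would lose the full $576.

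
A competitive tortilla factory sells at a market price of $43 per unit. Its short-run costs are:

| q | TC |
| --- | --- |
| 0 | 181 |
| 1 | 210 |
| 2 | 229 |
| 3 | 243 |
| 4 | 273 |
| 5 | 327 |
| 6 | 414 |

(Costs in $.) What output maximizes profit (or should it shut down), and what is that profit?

q = 4; profit = -$101

Profit at each row (π = 43q − TC): q=0: -181; q=1: -167; q=2: -143; q=3: -114; q=4: -101; q=5: -112; q=6: -156.
Profit is maximized at q = 4. AVC there is 92/4 = $23 ≤ P, so producing beats shutting down (which would give -$181).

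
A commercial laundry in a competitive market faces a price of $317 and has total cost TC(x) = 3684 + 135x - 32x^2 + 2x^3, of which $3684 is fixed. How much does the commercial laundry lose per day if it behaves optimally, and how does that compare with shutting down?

Profit = -$304 at x = 13

AVC = 135 - 32x + 2x^2; min AVC = $7 at x = 8. Since P = $317 ≥ min AVC, the firm produces.
With MC = 135 - 64x + 6x^2, P = MC on the upward-sloping part at x* = 13.
TR = 317·13 = 4121. TC = 3684 + 741 = 4425. Profit = 4121 − 4425 = -$304.
Shutting down would mean losing the fixed cost of $3684, so operating at a loss of $304 is better by $3380.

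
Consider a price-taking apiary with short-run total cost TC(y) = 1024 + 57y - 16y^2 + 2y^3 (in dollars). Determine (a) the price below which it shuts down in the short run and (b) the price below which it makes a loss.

Shutdown price = $25; break-even price = $185

Shutdown price = min AVC. AVC = 57 - 16y + 2y^2, with vertex at y = 4 and minimum $25.
ATC = 1024/y + 57 - 16y + 2y^2. Setting dATC/dy = −1024/y^2 − 16 + 4y = 0 gives y = 8 (since 4·8^3 − 16·8^2 = 1024).
min ATC = 1024/8 + 57 − 16·8 + 2·8^2 = $185. That is the break-even price.
For $25 ≤ P < $185 the firm produces at a loss; below $25 it shuts down.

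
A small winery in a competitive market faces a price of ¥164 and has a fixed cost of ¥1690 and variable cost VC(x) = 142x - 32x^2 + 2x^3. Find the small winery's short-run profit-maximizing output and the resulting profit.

AVC = 142 - 32x + 2x^2; min AVC = ¥14 at x = 8. Since P = ¥164 ≥ min AVC, the firm produces.
With MC = 142 - 64x + 6x^2, P = MC on the upward-sloping part at x* = 11.
TR = 164·11 = 1804. TC = 1690 + 352 = 2042. Profit = 1804 − 2042 = -¥238.
By producing, the firm covers all variable cost plus ¥1452 of fixed cost; shutting down would lose the full ¥1690.

Profit = -¥238 at x = 11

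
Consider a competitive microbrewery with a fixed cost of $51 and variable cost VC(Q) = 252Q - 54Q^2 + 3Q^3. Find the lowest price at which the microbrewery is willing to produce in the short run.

The shutdown price is the minimum of AVC. VC = 252Q - 54Q^2 + 3Q^3, so AVC = 252 - 54Q + 3Q^2.
dAVC/dQ = -54 + 6Q = 0 gives Q = 9. min AVC = 252 - 54·9 + 3·9^2 = 9.
The firm shuts down for any P below $9.

$9 per unit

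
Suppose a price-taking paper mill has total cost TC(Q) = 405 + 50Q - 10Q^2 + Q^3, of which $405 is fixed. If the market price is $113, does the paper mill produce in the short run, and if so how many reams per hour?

Produce at Q = 9

From TC, MC = TC'(Q) = 50 - 20Q + 3Q^2 and AVC = VC/Q = 50 - 10Q + Q^2.
AVC hits its minimum where MC = AVC, at Q = 5, giving min AVC = 50 - 10·5 + 5^2 = $25.
Since P = $113 ≥ min AVC = $25, price covers variable cost and the firm should produce.
Set P = MC: 113 = 50 - 20Q + 3Q^2 → -63 - 20Q + 3Q^2 = 0. The roots are Q = -7/3 and Q = 9; the profit-maximizing output is on the rising part of MC, so Q* = 9.
Check: AVC at Q = 9 is $41 ≤ P, so revenue covers variable cost.
Profit = P·Q − TC = 113·9 − 774 = $243.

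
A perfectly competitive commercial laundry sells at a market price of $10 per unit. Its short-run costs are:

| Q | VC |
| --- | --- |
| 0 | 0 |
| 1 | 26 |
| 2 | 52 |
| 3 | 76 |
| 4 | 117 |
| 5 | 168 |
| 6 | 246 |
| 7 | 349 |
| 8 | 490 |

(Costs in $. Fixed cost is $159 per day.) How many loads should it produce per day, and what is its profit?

Q = 0 (shut down); profit = -$159

Profit at each row (π = 10Q − TC): Q=0: -159; Q=1: -175; Q=2: -191; Q=3: -205; Q=4: -236; Q=5: -277; Q=6: -345; Q=7: -438; Q=8: -569.
Profit is highest at Q = 0. Equivalently, the lowest AVC in the table is 76/3 ≈ $25.33 at Q = 3, and P = $10 falls below it — price never covers variable cost, so the firm shuts down and loses only its fixed cost.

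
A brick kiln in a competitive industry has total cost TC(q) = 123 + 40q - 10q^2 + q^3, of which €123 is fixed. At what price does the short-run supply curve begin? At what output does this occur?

€15 per unit, at q = 5

The shutdown price is the minimum of AVC. VC = 40q - 10q^2 + q^3, so AVC = 40 - 10q + q^2.
At the minimum of AVC, MC = AVC. MC = 40 - 20q + 3q^2; setting MC = AVC gives 2q^2 - 10q = 0, so q = 5. min AVC = 15.
For P < €15 the firm produces nothing.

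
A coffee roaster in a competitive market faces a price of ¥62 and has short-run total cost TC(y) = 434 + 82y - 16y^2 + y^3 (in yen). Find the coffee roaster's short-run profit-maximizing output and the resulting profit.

Profit = -¥34 at y = 10

AVC = 82 - 16y + y^2; min AVC = ¥18 at y = 8. Since P = ¥62 ≥ min AVC, the firm produces.
With MC = 82 - 32y + 3y^2, P = MC on the upward-sloping part at y* = 10.
TR = 62·10 = 620. TC = 434 + 220 = 654. Profit = 620 − 654 = -¥34.
Shutting down would mean losing the fixed cost of ¥434, so operating at a loss of ¥34 is better by ¥400.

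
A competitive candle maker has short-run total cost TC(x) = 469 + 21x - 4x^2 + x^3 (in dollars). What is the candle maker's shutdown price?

$17 per unit

The shutdown price is the minimum of AVC. VC = 21x - 4x^2 + x^3, so AVC = 21 - 4x + x^2.
dAVC/dx = -4 + 2x = 0 gives x = 2. min AVC = 21 - 4·2 + 2^2 = 17.
So the shutdown price is $17.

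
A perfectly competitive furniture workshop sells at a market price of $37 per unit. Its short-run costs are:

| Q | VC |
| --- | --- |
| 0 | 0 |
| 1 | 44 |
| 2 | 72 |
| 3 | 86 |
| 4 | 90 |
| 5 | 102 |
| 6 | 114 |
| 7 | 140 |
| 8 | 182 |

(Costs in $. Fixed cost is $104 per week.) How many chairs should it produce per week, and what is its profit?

Tabulate TR − TC: Q=0: -104; Q=1: -111; Q=2: -102; Q=3: -79; Q=4: -46; Q=5: -21; Q=6: 4; Q=7: 15; Q=8: 10.
Profit is maximized at Q = 7. AVC there is 140/7 = $20 ≤ P, so producing beats shutting down (which would give -$104).

Q = 7; profit = $15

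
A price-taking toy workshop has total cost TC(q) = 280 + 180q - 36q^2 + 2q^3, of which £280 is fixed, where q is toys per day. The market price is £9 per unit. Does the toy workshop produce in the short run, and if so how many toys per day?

From TC, MC = TC'(q) = 180 - 72q + 6q^2 and AVC = VC/q = 180 - 36q + 2q^2.
AVC hits its minimum where MC = AVC, at q = 9, giving min AVC = 180 - 36·9 + 2·9^2 = £18.
With P < min AVC (£9 < £18), every unit sold adds to the loss.
Best response: produce nothing and absorb the £280 fixed cost.

Shut down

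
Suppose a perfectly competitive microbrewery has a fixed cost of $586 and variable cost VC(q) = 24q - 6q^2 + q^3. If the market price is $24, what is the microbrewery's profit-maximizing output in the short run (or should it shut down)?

Produce at q = 4

Variable cost is VC = 24q - 6q^2 + q^3, so AVC = VC/q = 24 - 6q + q^2 and MC = dTC/dq = 24 - 12q + 3q^2.
AVC hits its minimum where MC = AVC, at q = 3, giving min AVC = 24 - 6·3 + 3^2 = $15.
P = $24 exceeds min AVC = $15, so the firm stays open.
P = MC gives -12q + 3q^2 = 0, with roots 0 and 4. Take the larger (rising MC): q* = 4.
Check: AVC at q = 4 is $16 ≤ P, so revenue covers variable cost.
Profit = P·q − TC = 24·4 − 650 = -$554, a loss, but smaller than the $586 fixed cost the firm would lose by shutting down.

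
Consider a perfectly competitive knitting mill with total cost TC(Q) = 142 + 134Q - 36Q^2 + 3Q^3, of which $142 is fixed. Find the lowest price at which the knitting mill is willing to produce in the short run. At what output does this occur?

$26 per unit, at Q = 6

Short-run supply begins at min AVC. From VC = 134Q - 36Q^2 + 3Q^3, AVC = 134 - 36Q + 3Q^2.
At the minimum of AVC, MC = AVC. MC = 134 - 72Q + 9Q^2; setting MC = AVC gives 6Q^2 - 36Q = 0, so Q = 6. min AVC = 26.
The firm shuts down for any P below $26.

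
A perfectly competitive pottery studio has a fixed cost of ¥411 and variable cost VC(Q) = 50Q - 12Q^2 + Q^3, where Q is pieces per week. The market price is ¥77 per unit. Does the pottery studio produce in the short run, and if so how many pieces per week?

Produce at Q = 9

From TC, MC = TC'(Q) = 50 - 24Q + 3Q^2 and AVC = VC/Q = 50 - 12Q + Q^2.
AVC is minimized where dAVC/dQ = -12 + 2Q = 0, at Q = 6; min AVC = 50 - 12·6 + 6^2 = ¥14.
P = ¥77 exceeds min AVC = ¥14, so the firm stays open.
Solving P = MC: -27 - 24Q + 3Q^2 = 0 ⇒ Q = -1 or 9. On the upward-sloping branch, Q* = 9.
Check: AVC at Q = 9 is ¥23 ≤ P, so revenue covers variable cost.
Profit = P·Q − TC = 77·9 − 618 = ¥75.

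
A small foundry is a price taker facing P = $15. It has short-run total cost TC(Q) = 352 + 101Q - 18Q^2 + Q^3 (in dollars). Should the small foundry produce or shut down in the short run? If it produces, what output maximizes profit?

Shut down

Variable cost is VC = 101Q - 18Q^2 + Q^3, so AVC = VC/Q = 101 - 18Q + Q^2 and MC = dTC/dQ = 101 - 36Q + 3Q^2.
AVC hits its minimum where MC = AVC, at Q = 9, giving min AVC = 101 - 18·9 + 9^2 = $20.
Since P = $15 < min AVC = $20, price fails to cover variable cost at any output.
Shutting down limits the loss to fixed cost, $352.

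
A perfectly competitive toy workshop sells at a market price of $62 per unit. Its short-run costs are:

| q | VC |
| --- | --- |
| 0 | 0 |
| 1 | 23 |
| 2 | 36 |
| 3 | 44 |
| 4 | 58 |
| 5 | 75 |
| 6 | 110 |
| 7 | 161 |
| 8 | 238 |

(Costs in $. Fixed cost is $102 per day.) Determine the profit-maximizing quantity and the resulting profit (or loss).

Compute π = P·q − TC at each output: q=0: -102; q=1: -63; q=2: -14; q=3: 40; q=4: 88; q=5: 133; q=6: 160; q=7: 171; q=8: 156.
Profit is maximized at q = 7. AVC there is 161/7 = $23 ≤ P, so producing beats shutting down (which would give -$102).

q = 7; profit = $171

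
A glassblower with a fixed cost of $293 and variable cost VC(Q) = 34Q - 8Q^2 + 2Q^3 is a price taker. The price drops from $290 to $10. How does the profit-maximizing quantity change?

Output falls from 8 to 0 (the firm shuts down)

MC = 34 - 16Q + 6Q^2; the shutdown threshold is min AVC = $26 (at Q = 2).
With P = $290 above the shutdown price, P = MC gives Q = 8.
At P = $10 < min AVC = $26, price no longer covers variable cost at any output, so the firm shuts down: Q = 0.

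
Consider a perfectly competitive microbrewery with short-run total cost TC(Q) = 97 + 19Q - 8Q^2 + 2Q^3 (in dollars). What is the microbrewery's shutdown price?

$11 per unit

The firm shuts down when price falls below the minimum of average variable cost. AVC = VC/Q = 19 - 8Q + 2Q^2.
At the minimum of AVC, MC = AVC. MC = 19 - 16Q + 6Q^2; setting MC = AVC gives 4Q^2 - 8Q = 0, so Q = 2. min AVC = 11.
The firm shuts down for any P below $11.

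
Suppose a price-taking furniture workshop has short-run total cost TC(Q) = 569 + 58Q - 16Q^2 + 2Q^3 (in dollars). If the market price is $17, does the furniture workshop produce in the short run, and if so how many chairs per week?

Shut down

Variable cost is VC = 58Q - 16Q^2 + 2Q^3, so AVC = VC/Q = 58 - 16Q + 2Q^2 and MC = dTC/dQ = 58 - 32Q + 6Q^2.
AVC hits its minimum where MC = AVC, at Q = 4, giving min AVC = 58 - 16·4 + 2·4^2 = $26.
P = $17 lies below min AVC = $26; no output level covers variable cost.
The firm minimizes its loss by shutting down and losing only its fixed cost of $569.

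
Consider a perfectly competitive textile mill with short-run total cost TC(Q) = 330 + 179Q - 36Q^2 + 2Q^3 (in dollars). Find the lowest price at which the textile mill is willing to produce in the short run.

Short-run supply begins at min AVC. From VC = 179Q - 36Q^2 + 2Q^3, AVC = 179 - 36Q + 2Q^2.
At the minimum of AVC, MC = AVC. MC = 179 - 72Q + 6Q^2; setting MC = AVC gives 4Q^2 - 36Q = 0, so Q = 9. min AVC = 17.
So the shutdown price is $17.

$17 per unit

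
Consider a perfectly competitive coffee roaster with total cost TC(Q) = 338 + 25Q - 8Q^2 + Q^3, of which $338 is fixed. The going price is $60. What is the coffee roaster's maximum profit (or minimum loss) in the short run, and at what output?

Profit = -$44 at Q = 7

AVC = 25 - 8Q + Q^2; min AVC = $9 at Q = 4. Since P = $60 ≥ min AVC, the firm produces.
MC = 25 - 16Q + 3Q^2. Setting P = MC and taking the root on the rising branch gives Q* = 7.
TR = 60·7 = 420. TC = 338 + 126 = 464. Profit = 420 − 464 = -$44.
By producing, the firm covers all variable cost plus $294 of fixed cost; shutting down would lose the full $338.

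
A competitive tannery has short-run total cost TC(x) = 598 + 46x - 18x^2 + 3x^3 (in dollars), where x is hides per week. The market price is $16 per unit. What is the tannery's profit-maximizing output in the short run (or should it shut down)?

Strip out fixed cost: VC = 46x - 18x^2 + 3x^3. Then AVC = 46 - 18x + 3x^2 and MC = 46 - 36x + 9x^2.
AVC is minimized where dAVC/dx = -18 + 6x = 0, at x = 3; min AVC = 46 - 18·3 + 3·3^2 = $19.
With P < min AVC ($16 < $19), every unit sold adds to the loss.
Best response: produce nothing and absorb the $598 fixed cost.

Shut down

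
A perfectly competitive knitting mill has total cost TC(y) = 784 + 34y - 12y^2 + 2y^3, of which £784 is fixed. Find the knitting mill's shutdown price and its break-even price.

Shutdown price = min AVC. AVC = 34 - 12y + 2y^2, with vertex at y = 3 and minimum £16.
ATC = 784/y + 34 - 12y + 2y^2. Setting dATC/dy = −784/y^2 − 12 + 4y = 0 gives y = 7 (since 4·7^3 − 12·7^2 = 784).
min ATC = 784/7 + 34 − 12·7 + 2·7^2 = £160. That is the break-even price.
Between these two prices the firm operates at a loss; above £160 it earns a profit.

Shutdown price = £16; break-even price = £160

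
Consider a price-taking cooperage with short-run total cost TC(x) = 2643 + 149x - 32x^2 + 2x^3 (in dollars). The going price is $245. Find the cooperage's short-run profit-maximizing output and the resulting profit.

Profit = -$339 at x = 12

AVC = 149 - 32x + 2x^2; min AVC = $21 at x = 8. Since P = $245 ≥ min AVC, the firm produces.
MC = 149 - 64x + 6x^2. Setting P = MC and taking the root on the rising branch gives x* = 12.
TR = 245·12 = 2940. TC = 2643 + 636 = 3279. Profit = 2940 − 3279 = -$339.
By producing, the firm covers all variable cost plus $2304 of fixed cost; shutting down would lose the full $2643.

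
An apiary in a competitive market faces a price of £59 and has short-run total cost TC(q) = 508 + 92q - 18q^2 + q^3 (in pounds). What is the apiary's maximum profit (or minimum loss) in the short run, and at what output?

Profit = -£24 at q = 11

AVC = 92 - 18q + q^2 has its minimum £11 at q = 9; price £59 clears that bar, so the firm operates.
MC = 92 - 36q + 3q^2. Setting P = MC and taking the root on the rising branch gives q* = 11.
TR = 59·11 = 649. TC = 508 + 165 = 673. Profit = 649 − 673 = -£24.
Shutting down would mean losing the fixed cost of £508, so operating at a loss of £24 is better by £484.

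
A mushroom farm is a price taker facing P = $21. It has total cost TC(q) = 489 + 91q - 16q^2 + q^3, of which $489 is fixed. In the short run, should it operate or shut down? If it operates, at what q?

Shut down

Variable cost is VC = 91q - 16q^2 + q^3, so AVC = VC/q = 91 - 16q + q^2 and MC = dTC/dq = 91 - 32q + 3q^2.
AVC is minimized where dAVC/dq = -16 + 2q = 0, at q = 8; min AVC = 91 - 16·8 + 8^2 = $27.
P = $21 lies below min AVC = $27; no output level covers variable cost.
The firm minimizes its loss by shutting down and losing only its fixed cost of $489.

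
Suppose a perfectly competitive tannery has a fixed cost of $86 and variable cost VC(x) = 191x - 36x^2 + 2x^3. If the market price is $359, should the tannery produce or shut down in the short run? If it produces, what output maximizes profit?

Strip out fixed cost: VC = 191x - 36x^2 + 2x^3. Then AVC = 191 - 36x + 2x^2 and MC = 191 - 72x + 6x^2.
AVC is minimized where dAVC/dx = -36 + 4x = 0, at x = 9; min AVC = 191 - 36·9 + 2·9^2 = $29.
Since P = $359 ≥ min AVC = $29, price covers variable cost and the firm should produce.
Solving P = MC: -168 - 72x + 6x^2 = 0 ⇒ x = -2 or 14. On the upward-sloping branch, x* = 14.
Check: AVC at x = 14 is $79 ≤ P, so revenue covers variable cost.
Profit = P·x − TC = 359·14 − 1192 = $3834.

Produce at x = 14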